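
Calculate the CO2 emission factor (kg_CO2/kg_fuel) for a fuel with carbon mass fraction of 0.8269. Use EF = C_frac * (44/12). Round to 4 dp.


EF = C_frac * (M_CO2 / M_C)
EF = 0.8269 * (44/12)
EF = 0.8269 * 3.666667 = 3.0320 kg_CO2/kg_fuel


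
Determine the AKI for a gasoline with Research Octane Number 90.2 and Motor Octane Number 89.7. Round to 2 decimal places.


AKI = (RON + MON) / 2
AKI = (90.2 + 89.7) / 2
AKI = 179.9 / 2 = 89.95


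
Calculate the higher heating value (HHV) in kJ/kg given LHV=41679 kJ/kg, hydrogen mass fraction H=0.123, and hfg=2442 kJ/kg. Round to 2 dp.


HHV = LHV + hfg * 9 * H
Water addition = 2442 * 9 * 0.123 = 2703.294 kJ/kg
HHV = 41679 + 2703.294 = 44382.29 kJ/kg


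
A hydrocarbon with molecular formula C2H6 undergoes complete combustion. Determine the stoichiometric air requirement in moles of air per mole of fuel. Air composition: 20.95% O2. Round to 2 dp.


Balanced combustion: C2H6 + 3.5 O2 -> 2 CO2 + 3 H2O
O2 needed = C + H/4 = 2 + 6/4 = 3.50 moles
Air moles = O2 / 0.2095 = 3.50 / 0.2095 = 16.71 moles air


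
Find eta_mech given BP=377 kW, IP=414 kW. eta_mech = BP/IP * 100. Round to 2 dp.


eta_mech = (BP / IP) * 100
Ratio = 377 / 414 = 0.9106
eta_mech = 0.9106 * 100 = 91.06%


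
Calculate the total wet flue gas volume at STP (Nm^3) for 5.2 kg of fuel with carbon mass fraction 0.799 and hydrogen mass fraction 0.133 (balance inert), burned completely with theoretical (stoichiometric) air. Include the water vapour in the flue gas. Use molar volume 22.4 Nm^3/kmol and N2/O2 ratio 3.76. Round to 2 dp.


Per kg fuel: CO2 = (C/12 kmol)*22.4 = (0.799/12)*22.4 = 1.49147 Nm^3
Per kg fuel: H2O = (H/2 kmol)*22.4 = (0.133/2)*22.4 = 1.48960 Nm^3
O2 needed per kg fuel = C/12 + H/4 = 0.799/12 + 0.133/4 = 0.09983333 kmol
Per kg fuel: N2 = O2*3.76*22.4 = 0.09983333*3.76*22.4 = 8.40836 Nm^3
Total per kg = 1.49147 + 1.48960 + 8.40836 = 11.38943 Nm^3
Total = 11.38943 * 5.2 = 59.23 Nm^3


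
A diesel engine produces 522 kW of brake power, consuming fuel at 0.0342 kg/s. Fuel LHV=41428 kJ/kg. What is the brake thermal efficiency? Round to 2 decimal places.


eta_BTE = (BP / (mf * LHV)) * 100
Denominator = 0.0342 * 41428 = 1416.8376 kW
eta_BTE = (522 / 1416.8376) * 100 = 36.84%


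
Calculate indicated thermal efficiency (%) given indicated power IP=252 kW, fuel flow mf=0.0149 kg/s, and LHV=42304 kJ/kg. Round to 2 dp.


eta_ith = (IP / (mf * LHV)) * 100
Denominator = 0.0149 * 42304 = 630.3296 kW
eta_ith = (252 / 630.3296) * 100 = 39.98%


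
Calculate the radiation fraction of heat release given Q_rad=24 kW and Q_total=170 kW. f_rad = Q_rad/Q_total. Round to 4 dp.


f_rad = Q_rad / Q_total
f_rad = 24 / 170 = 0.1412


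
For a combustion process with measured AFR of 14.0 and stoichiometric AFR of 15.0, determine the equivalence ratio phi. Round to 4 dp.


phi = AFR_stoich / AFR_actual
phi = 15.0 / 14.0 = 1.0714


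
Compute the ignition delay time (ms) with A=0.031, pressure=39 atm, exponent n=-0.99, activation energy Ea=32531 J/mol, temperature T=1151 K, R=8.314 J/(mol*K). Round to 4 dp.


tau = A * P^n * exp(Ea/(R*T))
P^n = 39^(-0.99) = 0.02659782
Ea/(R*T) = 32531/(8.314*1151) = 3.399477
exp(Ea/(R*T)) = 29.948424
tau = 0.031 * 0.02659782 * 29.948424 = 0.0247 ms


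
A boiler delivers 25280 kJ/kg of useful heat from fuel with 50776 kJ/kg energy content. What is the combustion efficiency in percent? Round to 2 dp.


Efficiency = (Q_useful / Q_fuel) * 100
Efficiency = (25280 / 50776) * 100
Efficiency = 0.4979 * 100 = 49.79%


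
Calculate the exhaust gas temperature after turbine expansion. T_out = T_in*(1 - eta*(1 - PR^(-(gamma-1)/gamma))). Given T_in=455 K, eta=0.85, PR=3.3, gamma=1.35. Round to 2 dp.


T_out = T_in * (1 - eta * (1 - PR^(-(gamma-1)/gamma)))
Exponent = -(1.35-1)/1.35 = -0.25925926
PR^exp = 3.3^(-0.25925926) = 0.73378775
Factor = 1 - 0.85*(1 - 0.73378775) = 0.77371959
T_out = 455 * 0.77371959 = 352.04 K


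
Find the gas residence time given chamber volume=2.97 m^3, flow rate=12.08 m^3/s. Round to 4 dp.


tau = V / Q_flow
tau = 2.97 / 12.08 = 0.2459 s


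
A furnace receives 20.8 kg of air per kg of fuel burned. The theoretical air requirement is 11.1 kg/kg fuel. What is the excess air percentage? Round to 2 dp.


Excess air = actual - stoichiometric = 20.8 - 11.1 = 9.70 kg/kg fuel
Excess air % = (excess / stoich) * 100 = (9.70 / 11.1) * 100 = 87.39%


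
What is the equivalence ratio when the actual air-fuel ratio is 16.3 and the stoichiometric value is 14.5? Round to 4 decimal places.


phi = AFR_stoich / AFR_actual
phi = 14.5 / 16.3 = 0.8896


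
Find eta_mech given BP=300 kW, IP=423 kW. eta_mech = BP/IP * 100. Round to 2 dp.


eta_mech = (BP / IP) * 100
Ratio = 300 / 423 = 0.7092
eta_mech = 0.7092 * 100 = 70.92%


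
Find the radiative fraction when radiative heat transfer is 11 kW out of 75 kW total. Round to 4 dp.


f_rad = Q_rad / Q_total
f_rad = 11 / 75 = 0.1467


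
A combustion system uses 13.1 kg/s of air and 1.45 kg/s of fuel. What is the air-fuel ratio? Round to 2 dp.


AFR = m_air / m_fuel
AFR = 13.1 / 1.45 = 9.03


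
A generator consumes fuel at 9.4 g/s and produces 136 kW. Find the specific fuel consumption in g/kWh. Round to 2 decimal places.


SFC = (mf / BP) * 3600
Rate = 9.4 / 136 = 0.069118 g/(s*kW)
SFC = 0.069118 * 3600 = 248.82 g/kWh


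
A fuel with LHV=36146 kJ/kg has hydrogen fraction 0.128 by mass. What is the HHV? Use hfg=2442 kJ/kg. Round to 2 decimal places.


HHV = LHV + hfg * 9 * H
Water addition = 2442 * 9 * 0.128 = 2813.184 kJ/kg
HHV = 36146 + 2813.184 = 38959.18 kJ/kg


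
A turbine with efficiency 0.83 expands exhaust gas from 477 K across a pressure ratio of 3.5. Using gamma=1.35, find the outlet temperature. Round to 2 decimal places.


T_out = T_in * (1 - eta * (1 - PR^(-(gamma-1)/gamma)))
Exponent = -(1.35-1)/1.35 = -0.25925926
PR^exp = 3.5^(-0.25925926) = 0.72267881
Factor = 1 - 0.83*(1 - 0.72267881) = 0.76982341
T_out = 477 * 0.76982341 = 367.21 K


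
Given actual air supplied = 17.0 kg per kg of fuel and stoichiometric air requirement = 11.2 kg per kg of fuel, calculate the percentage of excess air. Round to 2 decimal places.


Excess air = actual - stoichiometric = 17.0 - 11.2 = 5.80 kg/kg fuel
Excess air % = (excess / stoich) * 100 = (5.80 / 11.2) * 100 = 51.79%


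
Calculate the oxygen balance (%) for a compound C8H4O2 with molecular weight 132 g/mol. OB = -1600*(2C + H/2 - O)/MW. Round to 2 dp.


OB = -1600 * (2C + H/2 - O) / MW
Inner = 2*8 + 4/2 - 2 = 16.00
OB = -1600 * 16.00 / 132 = -193.94%


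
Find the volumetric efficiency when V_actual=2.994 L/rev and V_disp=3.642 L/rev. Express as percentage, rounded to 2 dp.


eta_v = (V_actual / V_disp) * 100
Ratio = 2.994 / 3.642 = 0.8221
eta_v = 0.8221 * 100 = 82.21%


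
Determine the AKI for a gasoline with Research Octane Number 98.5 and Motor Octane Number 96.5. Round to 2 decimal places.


AKI = (RON + MON) / 2
AKI = (98.5 + 96.5) / 2
AKI = 195.0 / 2 = 97.50


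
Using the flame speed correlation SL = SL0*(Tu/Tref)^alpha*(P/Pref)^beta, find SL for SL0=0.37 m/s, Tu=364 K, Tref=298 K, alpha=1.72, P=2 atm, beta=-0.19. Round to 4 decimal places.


SL = SL0 * (Tu/Tref)^alpha * (P/Pref)^beta
T ratio = 364/298 = 1.22147651
(T ratio)^alpha = 1.22147651^1.72 = 1.410725
(P/Pref)^beta = 2^(-0.19) = 0.876606
SL = 0.37 * 1.410725 * 0.876606 = 0.4576 m/s


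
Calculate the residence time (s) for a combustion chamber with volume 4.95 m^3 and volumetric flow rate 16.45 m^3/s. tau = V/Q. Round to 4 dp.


tau = V / Q_flow
tau = 4.95 / 16.45 = 0.3009 s


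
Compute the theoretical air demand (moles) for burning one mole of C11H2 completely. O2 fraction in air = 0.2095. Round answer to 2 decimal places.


Balanced combustion: C11H2 + 11.5 O2 -> 11 CO2 + 1 H2O
O2 needed = C + H/4 = 11 + 2/4 = 11.50 moles
Air moles = O2 / 0.2095 = 11.50 / 0.2095 = 54.89 moles air


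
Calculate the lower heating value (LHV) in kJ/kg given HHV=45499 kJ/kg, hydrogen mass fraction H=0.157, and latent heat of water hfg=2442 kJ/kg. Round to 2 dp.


LHV = HHV - hfg * 9 * H
Water correction = 2442 * 9 * 0.157 = 3450.546 kJ/kg
LHV = 45499 - 3450.546 = 42048.45 kJ/kg


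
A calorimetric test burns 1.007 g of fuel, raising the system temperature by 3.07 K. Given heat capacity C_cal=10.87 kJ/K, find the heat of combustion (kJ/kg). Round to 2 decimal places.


Hc = C_cal * delta_T / m_fuel
Q_released = 10.87 * 3.07 = 33.3709 kJ
m_fuel = 1.007 g = 1.007/1000 kg = 0.001007 kg
Hc = 33.3709 / 0.001007 = 33138.93 kJ/kg


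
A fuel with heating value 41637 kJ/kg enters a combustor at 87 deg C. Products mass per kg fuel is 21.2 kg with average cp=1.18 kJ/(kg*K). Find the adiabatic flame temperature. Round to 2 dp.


T_ad = T_in + Hc / (m_p * cp)
Denominator = 21.2 * 1.18 = 25.0160
Temperature rise = 41637 / 25.0160 = 1664.41 K
T_ad = 87 + 1664.41 = 1751.41 deg C


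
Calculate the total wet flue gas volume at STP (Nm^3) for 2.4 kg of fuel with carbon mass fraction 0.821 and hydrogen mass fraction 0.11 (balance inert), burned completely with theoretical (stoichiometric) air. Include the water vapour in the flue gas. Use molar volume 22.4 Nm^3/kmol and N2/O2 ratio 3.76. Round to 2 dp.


Per kg fuel: CO2 = (C/12 kmol)*22.4 = (0.821/12)*22.4 = 1.53253 Nm^3
Per kg fuel: H2O = (H/2 kmol)*22.4 = (0.11/2)*22.4 = 1.23200 Nm^3
O2 needed per kg fuel = C/12 + H/4 = 0.821/12 + 0.11/4 = 0.09591667 kmol
Per kg fuel: N2 = O2*3.76*22.4 = 0.09591667*3.76*22.4 = 8.07849 Nm^3
Total per kg = 1.53253 + 1.23200 + 8.07849 = 10.84302 Nm^3
Total = 10.84302 * 2.4 = 26.02 Nm^3


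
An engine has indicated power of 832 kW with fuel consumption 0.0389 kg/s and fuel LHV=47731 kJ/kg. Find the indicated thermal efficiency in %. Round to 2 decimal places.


eta_ith = (IP / (mf * LHV)) * 100
Denominator = 0.0389 * 47731 = 1856.7359 kW
eta_ith = (832 / 1856.7359) * 100 = 44.81%


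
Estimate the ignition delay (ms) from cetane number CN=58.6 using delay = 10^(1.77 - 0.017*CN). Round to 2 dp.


delay = 10^(1.77 - 0.017*CN)
Exponent = 1.77 - 0.017*58.6 = 0.7738
delay = 10^0.7738 = 5.94 ms


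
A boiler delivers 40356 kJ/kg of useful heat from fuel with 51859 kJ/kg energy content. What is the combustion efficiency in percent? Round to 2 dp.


Efficiency = (Q_useful / Q_fuel) * 100
Efficiency = (40356 / 51859) * 100
Efficiency = 0.7782 * 100 = 77.82%


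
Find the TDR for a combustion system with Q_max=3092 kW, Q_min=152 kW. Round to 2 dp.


TDR = Q_max / Q_min
TDR = 3092 / 152 = 20.34


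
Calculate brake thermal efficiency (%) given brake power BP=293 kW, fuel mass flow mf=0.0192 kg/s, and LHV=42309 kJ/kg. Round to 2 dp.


eta_BTE = (BP / (mf * LHV)) * 100
Denominator = 0.0192 * 42309 = 812.3328 kW
eta_BTE = (293 / 812.3328) * 100 = 36.07%


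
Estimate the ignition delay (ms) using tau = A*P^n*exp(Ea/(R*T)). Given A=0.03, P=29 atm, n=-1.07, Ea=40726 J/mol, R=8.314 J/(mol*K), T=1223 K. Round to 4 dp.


tau = A * P^n * exp(Ea/(R*T))
P^n = 29^(-1.07) = 0.02724170
Ea/(R*T) = 40726/(8.314*1223) = 4.005302
exp(Ea/(R*T)) = 54.888404
tau = 0.03 * 0.02724170 * 54.888404 = 0.0449 ms


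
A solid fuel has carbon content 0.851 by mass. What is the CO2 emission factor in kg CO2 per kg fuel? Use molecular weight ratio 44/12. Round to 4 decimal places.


EF = C_frac * (M_CO2 / M_C)
EF = 0.851 * (44/12)
EF = 0.851 * 3.666667 = 3.1203 kg_CO2/kg_fuel


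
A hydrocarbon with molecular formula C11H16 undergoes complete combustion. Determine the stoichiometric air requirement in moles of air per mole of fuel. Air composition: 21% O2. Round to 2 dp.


Balanced combustion: C11H16 + 15 O2 -> 11 CO2 + 8 H2O
O2 needed = C + H/4 = 11 + 16/4 = 15.00 moles
Air moles = O2 / 0.21 = 15.00 / 0.21 = 71.43 moles air


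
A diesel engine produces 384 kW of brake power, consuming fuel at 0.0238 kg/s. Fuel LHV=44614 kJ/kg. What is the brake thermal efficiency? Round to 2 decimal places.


eta_BTE = (BP / (mf * LHV)) * 100
Denominator = 0.0238 * 44614 = 1061.8132 kW
eta_BTE = (384 / 1061.8132) * 100 = 36.16%


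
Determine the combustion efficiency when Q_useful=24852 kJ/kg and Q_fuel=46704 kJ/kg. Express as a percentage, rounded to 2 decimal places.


Efficiency = (Q_useful / Q_fuel) * 100
Efficiency = (24852 / 46704) * 100
Efficiency = 0.5321 * 100 = 53.21%


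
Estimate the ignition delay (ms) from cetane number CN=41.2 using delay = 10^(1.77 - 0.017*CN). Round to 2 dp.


delay = 10^(1.77 - 0.017*CN)
Exponent = 1.77 - 0.017*41.2 = 1.0696
delay = 10^1.0696 = 11.74 ms


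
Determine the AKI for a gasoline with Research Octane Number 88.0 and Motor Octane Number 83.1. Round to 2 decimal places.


AKI = (RON + MON) / 2
AKI = (88.0 + 83.1) / 2
AKI = 171.1 / 2 = 85.55


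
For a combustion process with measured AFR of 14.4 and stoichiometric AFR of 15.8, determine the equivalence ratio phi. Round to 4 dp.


phi = AFR_stoich / AFR_actual
phi = 15.8 / 14.4 = 1.0972


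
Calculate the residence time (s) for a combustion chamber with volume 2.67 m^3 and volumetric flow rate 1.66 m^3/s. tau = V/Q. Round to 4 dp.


tau = V / Q_flow
tau = 2.67 / 1.66 = 1.6084 s


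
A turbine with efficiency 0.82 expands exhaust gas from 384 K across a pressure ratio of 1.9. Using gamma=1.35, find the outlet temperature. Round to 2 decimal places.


T_out = T_in * (1 - eta * (1 - PR^(-(gamma-1)/gamma)))
Exponent = -(1.35-1)/1.35 = -0.25925926
PR^exp = 1.9^(-0.25925926) = 0.84670193
Factor = 1 - 0.82*(1 - 0.84670193) = 0.87429558
T_out = 384 * 0.87429558 = 335.73 K


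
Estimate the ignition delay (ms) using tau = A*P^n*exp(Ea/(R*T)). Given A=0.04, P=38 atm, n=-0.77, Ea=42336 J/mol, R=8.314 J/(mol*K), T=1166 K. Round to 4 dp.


tau = A * P^n * exp(Ea/(R*T))
P^n = 38^(-0.77) = 0.06075285
Ea/(R*T) = 42336/(8.314*1166) = 4.367182
exp(Ea/(R*T)) = 78.821169
tau = 0.04 * 0.06075285 * 78.821169 = 0.1915 ms


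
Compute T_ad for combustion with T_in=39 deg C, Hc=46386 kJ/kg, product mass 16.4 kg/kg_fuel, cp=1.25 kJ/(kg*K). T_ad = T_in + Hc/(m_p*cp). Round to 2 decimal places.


T_ad = T_in + Hc / (m_p * cp)
Denominator = 16.4 * 1.25 = 20.5000
Temperature rise = 46386 / 20.5000 = 2262.73 K
T_ad = 39 + 2262.73 = 2301.73 deg C


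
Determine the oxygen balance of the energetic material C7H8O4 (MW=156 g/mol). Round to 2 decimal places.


OB = -1600 * (2C + H/2 - O) / MW
Inner = 2*7 + 8/2 - 4 = 14.00
OB = -1600 * 14.00 / 156 = -143.59%


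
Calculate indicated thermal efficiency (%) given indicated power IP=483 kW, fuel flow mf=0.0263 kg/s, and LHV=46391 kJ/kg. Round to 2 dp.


eta_ith = (IP / (mf * LHV)) * 100
Denominator = 0.0263 * 46391 = 1220.0833 kW
eta_ith = (483 / 1220.0833) * 100 = 39.59%


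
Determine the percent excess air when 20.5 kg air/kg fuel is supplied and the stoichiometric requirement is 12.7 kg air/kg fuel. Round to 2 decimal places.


Excess air = actual - stoichiometric = 20.5 - 12.7 = 7.80 kg/kg fuel
Excess air % = (excess / stoich) * 100 = (7.80 / 12.7) * 100 = 61.42%


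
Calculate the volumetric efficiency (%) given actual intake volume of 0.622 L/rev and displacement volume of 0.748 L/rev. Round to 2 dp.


eta_v = (V_actual / V_disp) * 100
Ratio = 0.622 / 0.748 = 0.8316
eta_v = 0.8316 * 100 = 83.16%


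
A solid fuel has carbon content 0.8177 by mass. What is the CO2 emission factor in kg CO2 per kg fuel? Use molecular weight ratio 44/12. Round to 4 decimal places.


EF = C_frac * (M_CO2 / M_C)
EF = 0.8177 * (44/12)
EF = 0.8177 * 3.666667 = 2.9982 kg_CO2/kg_fuel


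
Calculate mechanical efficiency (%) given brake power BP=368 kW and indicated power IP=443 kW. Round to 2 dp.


eta_mech = (BP / IP) * 100
Ratio = 368 / 443 = 0.8307
eta_mech = 0.8307 * 100 = 83.07%


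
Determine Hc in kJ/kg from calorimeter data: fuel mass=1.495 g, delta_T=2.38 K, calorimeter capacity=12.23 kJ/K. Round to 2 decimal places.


Hc = C_cal * delta_T / m_fuel
Q_released = 12.23 * 2.38 = 29.1074 kJ
m_fuel = 1.495 g = 1.495/1000 kg = 0.001495 kg
Hc = 29.1074 / 0.001495 = 19469.83 kJ/kg


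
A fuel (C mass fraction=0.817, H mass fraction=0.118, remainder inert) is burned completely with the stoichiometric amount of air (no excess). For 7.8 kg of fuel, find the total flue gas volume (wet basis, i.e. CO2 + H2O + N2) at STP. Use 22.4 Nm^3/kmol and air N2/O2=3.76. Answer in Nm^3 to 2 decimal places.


Per kg fuel: CO2 = (C/12 kmol)*22.4 = (0.817/12)*22.4 = 1.52507 Nm^3
Per kg fuel: H2O = (H/2 kmol)*22.4 = (0.118/2)*22.4 = 1.32160 Nm^3
O2 needed per kg fuel = C/12 + H/4 = 0.817/12 + 0.118/4 = 0.09758333 kmol
Per kg fuel: N2 = O2*3.76*22.4 = 0.09758333*3.76*22.4 = 8.21886 Nm^3
Total per kg = 1.52507 + 1.32160 + 8.21886 = 11.06553 Nm^3
Total = 11.06553 * 7.8 = 86.31 Nm^3


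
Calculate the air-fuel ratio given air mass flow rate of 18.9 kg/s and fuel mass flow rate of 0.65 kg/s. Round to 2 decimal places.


AFR = m_air / m_fuel
AFR = 18.9 / 0.65 = 29.08


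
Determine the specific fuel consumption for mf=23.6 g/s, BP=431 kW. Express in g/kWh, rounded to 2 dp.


SFC = (mf / BP) * 3600
Rate = 23.6 / 431 = 0.054756 g/(s*kW)
SFC = 0.054756 * 3600 = 197.12 g/kWh


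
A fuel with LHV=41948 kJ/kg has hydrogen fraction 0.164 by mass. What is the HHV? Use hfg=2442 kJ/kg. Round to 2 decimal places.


HHV = LHV + hfg * 9 * H
Water addition = 2442 * 9 * 0.164 = 3604.392 kJ/kg
HHV = 41948 + 3604.392 = 45552.39 kJ/kg


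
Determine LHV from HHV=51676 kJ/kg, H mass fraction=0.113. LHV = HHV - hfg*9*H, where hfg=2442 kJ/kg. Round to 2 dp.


LHV = HHV - hfg * 9 * H
Water correction = 2442 * 9 * 0.113 = 2483.514 kJ/kg
LHV = 51676 - 2483.514 = 49192.49 kJ/kg


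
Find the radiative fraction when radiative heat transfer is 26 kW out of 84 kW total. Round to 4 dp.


f_rad = Q_rad / Q_total
f_rad = 26 / 84 = 0.3095


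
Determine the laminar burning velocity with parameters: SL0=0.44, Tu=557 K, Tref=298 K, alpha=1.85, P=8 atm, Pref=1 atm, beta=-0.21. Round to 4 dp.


SL = SL0 * (Tu/Tref)^alpha * (P/Pref)^beta
T ratio = 557/298 = 1.86912752
(T ratio)^alpha = 1.86912752^1.85 = 3.180768
(P/Pref)^beta = 8^(-0.21) = 0.646176
SL = 0.44 * 3.180768 * 0.646176 = 0.9043 m/s


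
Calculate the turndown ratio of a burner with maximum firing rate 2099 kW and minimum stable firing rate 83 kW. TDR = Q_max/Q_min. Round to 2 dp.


TDR = Q_max / Q_min
TDR = 2099 / 83 = 25.29


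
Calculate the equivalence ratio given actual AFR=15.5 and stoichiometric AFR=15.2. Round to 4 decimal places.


phi = AFR_stoich / AFR_actual
phi = 15.2 / 15.5 = 0.9806


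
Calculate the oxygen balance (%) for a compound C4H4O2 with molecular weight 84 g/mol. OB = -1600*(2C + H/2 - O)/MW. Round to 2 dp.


OB = -1600 * (2C + H/2 - O) / MW
Inner = 2*4 + 4/2 - 2 = 8.00
OB = -1600 * 8.00 / 84 = -152.38%


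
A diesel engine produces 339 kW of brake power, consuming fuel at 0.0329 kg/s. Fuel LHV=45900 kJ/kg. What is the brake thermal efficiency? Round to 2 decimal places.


eta_BTE = (BP / (mf * LHV)) * 100
Denominator = 0.0329 * 45900 = 1510.1100 kW
eta_BTE = (339 / 1510.1100) * 100 = 22.45%


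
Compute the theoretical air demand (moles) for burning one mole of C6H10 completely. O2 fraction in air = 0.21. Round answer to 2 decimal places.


Balanced combustion: C6H10 + 8.5 O2 -> 6 CO2 + 5 H2O
O2 needed = C + H/4 = 6 + 10/4 = 8.50 moles
Air moles = O2 / 0.21 = 8.50 / 0.21 = 40.48 moles air


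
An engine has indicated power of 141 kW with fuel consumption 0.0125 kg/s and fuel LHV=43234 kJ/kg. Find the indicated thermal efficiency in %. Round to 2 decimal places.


eta_ith = (IP / (mf * LHV)) * 100
Denominator = 0.0125 * 43234 = 540.4250 kW
eta_ith = (141 / 540.4250) * 100 = 26.09%


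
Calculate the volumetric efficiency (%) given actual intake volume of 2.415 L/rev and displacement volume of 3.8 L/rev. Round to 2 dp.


eta_v = (V_actual / V_disp) * 100
Ratio = 2.415 / 3.8 = 0.6355
eta_v = 0.6355 * 100 = 63.55%


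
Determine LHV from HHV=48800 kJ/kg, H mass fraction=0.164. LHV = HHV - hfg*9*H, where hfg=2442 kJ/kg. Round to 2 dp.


LHV = HHV - hfg * 9 * H
Water correction = 2442 * 9 * 0.164 = 3604.392 kJ/kg
LHV = 48800 - 3604.392 = 45195.61 kJ/kg


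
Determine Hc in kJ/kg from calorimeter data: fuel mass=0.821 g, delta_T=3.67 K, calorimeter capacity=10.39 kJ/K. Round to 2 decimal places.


Hc = C_cal * delta_T / m_fuel
Q_released = 10.39 * 3.67 = 38.1313 kJ
m_fuel = 0.821 g = 0.821/1000 kg = 0.000821 kg
Hc = 38.1313 / 0.000821 = 46444.95 kJ/kg


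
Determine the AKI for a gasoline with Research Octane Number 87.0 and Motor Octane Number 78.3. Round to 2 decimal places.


AKI = (RON + MON) / 2
AKI = (87.0 + 78.3) / 2
AKI = 165.3 / 2 = 82.65


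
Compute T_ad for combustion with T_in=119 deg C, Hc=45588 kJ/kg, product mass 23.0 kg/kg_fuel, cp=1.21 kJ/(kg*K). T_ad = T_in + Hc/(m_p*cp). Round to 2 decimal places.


T_ad = T_in + Hc / (m_p * cp)
Denominator = 23.0 * 1.21 = 27.8300
Temperature rise = 45588 / 27.8300 = 1638.09 K
T_ad = 119 + 1638.09 = 1757.09 deg C


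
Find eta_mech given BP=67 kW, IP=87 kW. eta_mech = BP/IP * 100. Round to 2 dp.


eta_mech = (BP / IP) * 100
Ratio = 67 / 87 = 0.7701
eta_mech = 0.7701 * 100 = 77.01%


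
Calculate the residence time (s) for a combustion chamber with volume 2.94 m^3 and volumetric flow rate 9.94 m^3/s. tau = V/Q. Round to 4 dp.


tau = V / Q_flow
tau = 2.94 / 9.94 = 0.2958 s


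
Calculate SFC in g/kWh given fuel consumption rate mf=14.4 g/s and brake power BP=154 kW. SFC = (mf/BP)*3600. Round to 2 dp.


SFC = (mf / BP) * 3600
Rate = 14.4 / 154 = 0.093506 g/(s*kW)
SFC = 0.093506 * 3600 = 336.62 g/kWh


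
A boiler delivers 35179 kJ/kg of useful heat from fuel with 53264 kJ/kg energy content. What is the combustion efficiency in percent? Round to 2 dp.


Efficiency = (Q_useful / Q_fuel) * 100
Efficiency = (35179 / 53264) * 100
Efficiency = 0.6605 * 100 = 66.05%


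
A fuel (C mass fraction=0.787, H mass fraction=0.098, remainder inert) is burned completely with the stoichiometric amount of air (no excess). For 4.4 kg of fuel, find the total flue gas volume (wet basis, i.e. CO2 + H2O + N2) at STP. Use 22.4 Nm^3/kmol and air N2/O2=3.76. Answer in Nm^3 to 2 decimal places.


Per kg fuel: CO2 = (C/12 kmol)*22.4 = (0.787/12)*22.4 = 1.46907 Nm^3
Per kg fuel: H2O = (H/2 kmol)*22.4 = (0.098/2)*22.4 = 1.09760 Nm^3
O2 needed per kg fuel = C/12 + H/4 = 0.787/12 + 0.098/4 = 0.09008333 kmol
Per kg fuel: N2 = O2*3.76*22.4 = 0.09008333*3.76*22.4 = 7.58718 Nm^3
Total per kg = 1.46907 + 1.09760 + 7.58718 = 10.15385 Nm^3
Total = 10.15385 * 4.4 = 44.68 Nm^3


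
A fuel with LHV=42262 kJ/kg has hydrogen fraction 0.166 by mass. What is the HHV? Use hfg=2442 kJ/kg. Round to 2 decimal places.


HHV = LHV + hfg * 9 * H
Water addition = 2442 * 9 * 0.166 = 3648.348 kJ/kg
HHV = 42262 + 3648.348 = 45910.35 kJ/kg


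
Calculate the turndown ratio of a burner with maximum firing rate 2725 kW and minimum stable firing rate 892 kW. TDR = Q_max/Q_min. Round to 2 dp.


TDR = Q_max / Q_min
TDR = 2725 / 892 = 3.05


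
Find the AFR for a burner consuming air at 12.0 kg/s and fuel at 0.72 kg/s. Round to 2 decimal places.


AFR = m_air / m_fuel
AFR = 12.0 / 0.72 = 16.67


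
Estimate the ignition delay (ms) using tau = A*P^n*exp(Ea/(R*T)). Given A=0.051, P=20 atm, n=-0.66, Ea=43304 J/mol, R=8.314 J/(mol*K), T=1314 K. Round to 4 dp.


tau = A * P^n * exp(Ea/(R*T))
P^n = 20^(-0.66) = 0.13845869
Ea/(R*T) = 43304/(8.314*1314) = 3.963899
exp(Ea/(R*T)) = 52.662280
tau = 0.051 * 0.13845869 * 52.662280 = 0.3719 ms


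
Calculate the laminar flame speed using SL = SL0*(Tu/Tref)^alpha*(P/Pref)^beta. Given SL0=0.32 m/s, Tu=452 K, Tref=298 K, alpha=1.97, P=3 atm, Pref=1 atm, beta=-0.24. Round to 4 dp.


SL = SL0 * (Tu/Tref)^alpha * (P/Pref)^beta
T ratio = 452/298 = 1.51677852
(T ratio)^alpha = 1.51677852^1.97 = 2.272044
(P/Pref)^beta = 3^(-0.24) = 0.768229
SL = 0.32 * 2.272044 * 0.768229 = 0.5585 m/s


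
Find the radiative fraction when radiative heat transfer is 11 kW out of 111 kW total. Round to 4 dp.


f_rad = Q_rad / Q_total
f_rad = 11 / 111 = 0.0991


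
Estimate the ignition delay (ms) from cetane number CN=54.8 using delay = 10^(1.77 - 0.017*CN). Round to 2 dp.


delay = 10^(1.77 - 0.017*CN)
Exponent = 1.77 - 0.017*54.8 = 0.8384
delay = 10^0.8384 = 6.89 ms


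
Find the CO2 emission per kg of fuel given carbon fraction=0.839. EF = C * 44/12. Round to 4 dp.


EF = C_frac * (M_CO2 / M_C)
EF = 0.839 * (44/12)
EF = 0.839 * 3.666667 = 3.0763 kg_CO2/kg_fuel


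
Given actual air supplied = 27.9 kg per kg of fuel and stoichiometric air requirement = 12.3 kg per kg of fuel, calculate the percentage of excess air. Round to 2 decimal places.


Excess air = actual - stoichiometric = 27.9 - 12.3 = 15.60 kg/kg fuel
Excess air % = (excess / stoich) * 100 = (15.60 / 12.3) * 100 = 126.83%


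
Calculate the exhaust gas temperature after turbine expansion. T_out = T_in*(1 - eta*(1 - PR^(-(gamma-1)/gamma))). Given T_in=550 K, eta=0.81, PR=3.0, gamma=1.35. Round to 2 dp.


T_out = T_in * (1 - eta * (1 - PR^(-(gamma-1)/gamma)))
Exponent = -(1.35-1)/1.35 = -0.25925926
PR^exp = 3.0^(-0.25925926) = 0.75214556
Factor = 1 - 0.81*(1 - 0.75214556) = 0.79923790
T_out = 550 * 0.79923790 = 439.58 K


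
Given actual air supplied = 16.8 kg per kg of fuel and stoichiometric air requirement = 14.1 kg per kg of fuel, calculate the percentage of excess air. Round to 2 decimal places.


Excess air = actual - stoichiometric = 16.8 - 14.1 = 2.70 kg/kg fuel
Excess air % = (excess / stoich) * 100 = (2.70 / 14.1) * 100 = 19.15%


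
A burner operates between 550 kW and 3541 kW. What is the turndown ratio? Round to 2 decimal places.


TDR = Q_max / Q_min
TDR = 3541 / 550 = 6.44


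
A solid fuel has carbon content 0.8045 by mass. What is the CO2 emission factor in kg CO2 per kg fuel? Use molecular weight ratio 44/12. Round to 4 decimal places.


EF = C_frac * (M_CO2 / M_C)
EF = 0.8045 * (44/12)
EF = 0.8045 * 3.666667 = 2.9498 kg_CO2/kg_fuel


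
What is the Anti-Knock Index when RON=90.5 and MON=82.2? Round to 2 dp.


AKI = (RON + MON) / 2
AKI = (90.5 + 82.2) / 2
AKI = 172.7 / 2 = 86.35


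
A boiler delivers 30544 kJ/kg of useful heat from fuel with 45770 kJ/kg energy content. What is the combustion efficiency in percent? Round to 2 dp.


Efficiency = (Q_useful / Q_fuel) * 100
Efficiency = (30544 / 45770) * 100
Efficiency = 0.6673 * 100 = 66.73%


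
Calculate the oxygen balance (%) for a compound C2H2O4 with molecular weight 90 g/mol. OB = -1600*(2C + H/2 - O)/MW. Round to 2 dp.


OB = -1600 * (2C + H/2 - O) / MW
Inner = 2*2 + 2/2 - 4 = 1.00
OB = -1600 * 1.00 / 90 = -17.78%


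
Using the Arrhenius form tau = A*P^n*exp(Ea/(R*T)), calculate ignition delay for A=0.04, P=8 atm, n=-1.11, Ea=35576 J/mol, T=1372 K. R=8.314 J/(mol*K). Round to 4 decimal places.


tau = A * P^n * exp(Ea/(R*T))
P^n = 8^(-1.11) = 0.09944206
Ea/(R*T) = 35576/(8.314*1372) = 3.118839
exp(Ea/(R*T)) = 22.620107
tau = 0.04 * 0.09944206 * 22.620107 = 0.0900 ms


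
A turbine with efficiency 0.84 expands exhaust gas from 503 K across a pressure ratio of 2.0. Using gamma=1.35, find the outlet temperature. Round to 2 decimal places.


T_out = T_in * (1 - eta * (1 - PR^(-(gamma-1)/gamma)))
Exponent = -(1.35-1)/1.35 = -0.25925926
PR^exp = 2.0^(-0.25925926) = 0.83551680
Factor = 1 - 0.84*(1 - 0.83551680) = 0.86183411
T_out = 503 * 0.86183411 = 433.50 K


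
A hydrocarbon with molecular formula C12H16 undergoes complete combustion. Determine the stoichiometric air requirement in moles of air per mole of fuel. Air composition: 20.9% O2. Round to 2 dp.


Balanced combustion: C12H16 + 16 O2 -> 12 CO2 + 8 H2O
O2 needed = C + H/4 = 12 + 16/4 = 16.00 moles
Air moles = O2 / 0.209 = 16.00 / 0.209 = 76.56 moles air


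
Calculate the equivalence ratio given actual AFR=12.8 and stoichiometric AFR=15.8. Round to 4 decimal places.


phi = AFR_stoich / AFR_actual
phi = 15.8 / 12.8 = 1.2344


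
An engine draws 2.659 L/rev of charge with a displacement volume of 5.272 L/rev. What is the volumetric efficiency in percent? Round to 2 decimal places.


eta_v = (V_actual / V_disp) * 100
Ratio = 2.659 / 5.272 = 0.5044
eta_v = 0.5044 * 100 = 50.44%


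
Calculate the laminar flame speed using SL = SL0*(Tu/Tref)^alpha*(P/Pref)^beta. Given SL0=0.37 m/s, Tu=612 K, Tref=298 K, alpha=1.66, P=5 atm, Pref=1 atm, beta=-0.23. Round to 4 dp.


SL = SL0 * (Tu/Tref)^alpha * (P/Pref)^beta
T ratio = 612/298 = 2.05369128
(T ratio)^alpha = 2.05369128^1.66 = 3.302238
(P/Pref)^beta = 5^(-0.23) = 0.690616
SL = 0.37 * 3.302238 * 0.690616 = 0.8438 m/s


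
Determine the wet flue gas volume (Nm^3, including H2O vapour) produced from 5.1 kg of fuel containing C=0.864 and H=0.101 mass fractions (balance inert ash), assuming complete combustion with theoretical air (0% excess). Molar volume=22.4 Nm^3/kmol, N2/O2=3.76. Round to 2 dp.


Per kg fuel: CO2 = (C/12 kmol)*22.4 = (0.864/12)*22.4 = 1.61280 Nm^3
Per kg fuel: H2O = (H/2 kmol)*22.4 = (0.101/2)*22.4 = 1.13120 Nm^3
O2 needed per kg fuel = C/12 + H/4 = 0.864/12 + 0.101/4 = 0.09725000 kmol
Per kg fuel: N2 = O2*3.76*22.4 = 0.09725000*3.76*22.4 = 8.19078 Nm^3
Total per kg = 1.61280 + 1.13120 + 8.19078 = 10.93478 Nm^3
Total = 10.93478 * 5.1 = 55.77 Nm^3


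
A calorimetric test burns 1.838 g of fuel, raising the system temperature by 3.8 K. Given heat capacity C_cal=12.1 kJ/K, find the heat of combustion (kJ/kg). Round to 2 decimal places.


Hc = C_cal * delta_T / m_fuel
Q_released = 12.1 * 3.8 = 45.9800 kJ
m_fuel = 1.838 g = 1.838/1000 kg = 0.001838 kg
Hc = 45.9800 / 0.001838 = 25016.32 kJ/kg


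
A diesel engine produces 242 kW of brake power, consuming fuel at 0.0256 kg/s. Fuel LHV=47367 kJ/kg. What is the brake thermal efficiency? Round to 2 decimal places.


eta_BTE = (BP / (mf * LHV)) * 100
Denominator = 0.0256 * 47367 = 1212.5952 kW
eta_BTE = (242 / 1212.5952) * 100 = 19.96%


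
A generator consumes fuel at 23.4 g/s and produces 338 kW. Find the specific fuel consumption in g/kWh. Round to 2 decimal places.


SFC = (mf / BP) * 3600
Rate = 23.4 / 338 = 0.069231 g/(s*kW)
SFC = 0.069231 * 3600 = 249.23 g/kWh


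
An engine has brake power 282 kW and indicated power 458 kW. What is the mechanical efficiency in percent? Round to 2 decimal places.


eta_mech = (BP / IP) * 100
Ratio = 282 / 458 = 0.6157
eta_mech = 0.6157 * 100 = 61.57%


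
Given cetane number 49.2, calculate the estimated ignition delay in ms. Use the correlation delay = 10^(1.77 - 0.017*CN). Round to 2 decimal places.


delay = 10^(1.77 - 0.017*CN)
Exponent = 1.77 - 0.017*49.2 = 0.9336
delay = 10^0.9336 = 8.58 ms


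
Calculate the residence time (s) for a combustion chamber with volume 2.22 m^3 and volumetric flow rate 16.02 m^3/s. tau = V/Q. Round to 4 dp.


tau = V / Q_flow
tau = 2.22 / 16.02 = 0.1386 s


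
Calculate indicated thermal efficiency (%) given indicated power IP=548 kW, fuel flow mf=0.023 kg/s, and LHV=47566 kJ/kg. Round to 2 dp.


eta_ith = (IP / (mf * LHV)) * 100
Denominator = 0.023 * 47566 = 1094.0180 kW
eta_ith = (548 / 1094.0180) * 100 = 50.09%


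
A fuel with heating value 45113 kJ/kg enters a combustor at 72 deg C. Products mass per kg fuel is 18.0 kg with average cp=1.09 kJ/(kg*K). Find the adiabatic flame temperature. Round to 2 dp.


T_ad = T_in + Hc / (m_p * cp)
Denominator = 18.0 * 1.09 = 19.6200
Temperature rise = 45113 / 19.6200 = 2299.34 K
T_ad = 72 + 2299.34 = 2371.34 deg C


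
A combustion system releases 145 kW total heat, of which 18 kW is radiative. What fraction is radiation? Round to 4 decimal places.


f_rad = Q_rad / Q_total
f_rad = 18 / 145 = 0.1241


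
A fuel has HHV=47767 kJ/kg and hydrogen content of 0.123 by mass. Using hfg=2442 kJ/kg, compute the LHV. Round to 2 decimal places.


LHV = HHV - hfg * 9 * H
Water correction = 2442 * 9 * 0.123 = 2703.294 kJ/kg
LHV = 47767 - 2703.294 = 45063.71 kJ/kg


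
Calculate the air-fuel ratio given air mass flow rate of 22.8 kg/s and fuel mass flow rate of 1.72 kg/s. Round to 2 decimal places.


AFR = m_air / m_fuel
AFR = 22.8 / 1.72 = 13.26


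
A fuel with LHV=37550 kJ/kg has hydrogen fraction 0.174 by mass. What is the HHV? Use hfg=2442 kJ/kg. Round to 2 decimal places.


HHV = LHV + hfg * 9 * H
Water addition = 2442 * 9 * 0.174 = 3824.172 kJ/kg
HHV = 37550 + 3824.172 = 41374.17 kJ/kg


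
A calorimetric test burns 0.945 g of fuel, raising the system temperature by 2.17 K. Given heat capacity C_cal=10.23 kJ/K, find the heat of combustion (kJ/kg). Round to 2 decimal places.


Hc = C_cal * delta_T / m_fuel
Q_released = 10.23 * 2.17 = 22.1991 kJ
m_fuel = 0.945 g = 0.945/1000 kg = 0.000945 kg
Hc = 22.1991 / 0.000945 = 23491.11 kJ/kg


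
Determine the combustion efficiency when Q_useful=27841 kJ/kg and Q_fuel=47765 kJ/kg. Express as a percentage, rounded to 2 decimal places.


Efficiency = (Q_useful / Q_fuel) * 100
Efficiency = (27841 / 47765) * 100
Efficiency = 0.5829 * 100 = 58.29%


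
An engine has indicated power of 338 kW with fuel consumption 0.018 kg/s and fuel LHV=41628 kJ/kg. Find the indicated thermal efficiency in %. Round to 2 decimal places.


eta_ith = (IP / (mf * LHV)) * 100
Denominator = 0.018 * 41628 = 749.3040 kW
eta_ith = (338 / 749.3040) * 100 = 45.11%


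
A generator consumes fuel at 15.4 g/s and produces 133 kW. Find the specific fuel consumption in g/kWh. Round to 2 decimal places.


SFC = (mf / BP) * 3600
Rate = 15.4 / 133 = 0.115789 g/(s*kW)
SFC = 0.115789 * 3600 = 416.84 g/kWh


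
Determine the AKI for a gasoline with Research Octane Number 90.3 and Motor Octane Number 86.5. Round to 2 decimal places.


AKI = (RON + MON) / 2
AKI = (90.3 + 86.5) / 2
AKI = 176.8 / 2 = 88.40


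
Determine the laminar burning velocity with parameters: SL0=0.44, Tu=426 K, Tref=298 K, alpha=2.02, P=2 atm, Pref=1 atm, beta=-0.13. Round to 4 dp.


SL = SL0 * (Tu/Tref)^alpha * (P/Pref)^beta
T ratio = 426/298 = 1.42953020
(T ratio)^alpha = 1.42953020^2.02 = 2.058214
(P/Pref)^beta = 2^(-0.13) = 0.913831
SL = 0.44 * 2.058214 * 0.913831 = 0.8276 m/s


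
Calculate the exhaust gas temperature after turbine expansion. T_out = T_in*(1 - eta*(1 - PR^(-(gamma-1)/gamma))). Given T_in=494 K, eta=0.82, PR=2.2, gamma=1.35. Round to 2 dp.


T_out = T_in * (1 - eta * (1 - PR^(-(gamma-1)/gamma)))
Exponent = -(1.35-1)/1.35 = -0.25925926
PR^exp = 2.2^(-0.25925926) = 0.81512413
Factor = 1 - 0.82*(1 - 0.81512413) = 0.84840179
T_out = 494 * 0.84840179 = 419.11 K


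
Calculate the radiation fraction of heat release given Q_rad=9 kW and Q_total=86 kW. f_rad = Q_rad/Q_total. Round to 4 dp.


f_rad = Q_rad / Q_total
f_rad = 9 / 86 = 0.1047


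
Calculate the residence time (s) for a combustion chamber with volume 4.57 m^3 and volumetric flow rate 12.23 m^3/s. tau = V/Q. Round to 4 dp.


tau = V / Q_flow
tau = 4.57 / 12.23 = 0.3737 s


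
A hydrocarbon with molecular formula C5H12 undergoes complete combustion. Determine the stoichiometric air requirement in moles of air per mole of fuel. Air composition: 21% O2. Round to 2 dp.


Balanced combustion: C5H12 + 8 O2 -> 5 CO2 + 6 H2O
O2 needed = C + H/4 = 5 + 12/4 = 8.00 moles
Air moles = O2 / 0.21 = 8.00 / 0.21 = 38.10 moles air


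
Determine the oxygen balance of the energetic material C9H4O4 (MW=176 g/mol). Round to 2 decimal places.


OB = -1600 * (2C + H/2 - O) / MW
Inner = 2*9 + 4/2 - 4 = 16.00
OB = -1600 * 16.00 / 176 = -145.45%


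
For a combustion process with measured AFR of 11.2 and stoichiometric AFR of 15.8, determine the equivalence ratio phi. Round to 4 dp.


phi = AFR_stoich / AFR_actual
phi = 15.8 / 11.2 = 1.4107


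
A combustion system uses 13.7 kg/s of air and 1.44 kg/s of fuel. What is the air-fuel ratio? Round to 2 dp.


AFR = m_air / m_fuel
AFR = 13.7 / 1.44 = 9.51


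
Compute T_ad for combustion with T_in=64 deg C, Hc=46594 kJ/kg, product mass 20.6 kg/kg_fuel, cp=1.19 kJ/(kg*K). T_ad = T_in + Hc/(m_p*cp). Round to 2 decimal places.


T_ad = T_in + Hc / (m_p * cp)
Denominator = 20.6 * 1.19 = 24.5140
Temperature rise = 46594 / 24.5140 = 1900.71 K
T_ad = 64 + 1900.71 = 1964.71 deg C


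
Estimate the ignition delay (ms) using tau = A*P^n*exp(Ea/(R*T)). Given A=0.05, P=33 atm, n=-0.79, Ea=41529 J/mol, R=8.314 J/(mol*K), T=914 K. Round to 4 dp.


tau = A * P^n * exp(Ea/(R*T))
P^n = 33^(-0.79) = 0.06315009
Ea/(R*T) = 41529/(8.314*914) = 5.465064
exp(Ea/(R*T)) = 236.290994
tau = 0.05 * 0.06315009 * 236.290994 = 0.7461 ms


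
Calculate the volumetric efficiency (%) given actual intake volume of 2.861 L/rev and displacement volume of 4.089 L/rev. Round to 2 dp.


eta_v = (V_actual / V_disp) * 100
Ratio = 2.861 / 4.089 = 0.6997
eta_v = 0.6997 * 100 = 69.97%


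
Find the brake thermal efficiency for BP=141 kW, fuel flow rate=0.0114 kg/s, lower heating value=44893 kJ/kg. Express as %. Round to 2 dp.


eta_BTE = (BP / (mf * LHV)) * 100
Denominator = 0.0114 * 44893 = 511.7802 kW
eta_BTE = (141 / 511.7802) * 100 = 27.55%


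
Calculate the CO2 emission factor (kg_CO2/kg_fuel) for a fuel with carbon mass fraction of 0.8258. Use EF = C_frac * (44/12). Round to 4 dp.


EF = C_frac * (M_CO2 / M_C)
EF = 0.8258 * (44/12)
EF = 0.8258 * 3.666667 = 3.0279 kg_CO2/kg_fuel


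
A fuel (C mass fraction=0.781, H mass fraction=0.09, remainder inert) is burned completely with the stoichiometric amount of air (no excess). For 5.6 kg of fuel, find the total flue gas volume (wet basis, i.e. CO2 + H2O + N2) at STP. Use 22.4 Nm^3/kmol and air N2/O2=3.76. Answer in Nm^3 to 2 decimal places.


Per kg fuel: CO2 = (C/12 kmol)*22.4 = (0.781/12)*22.4 = 1.45787 Nm^3
Per kg fuel: H2O = (H/2 kmol)*22.4 = (0.09/2)*22.4 = 1.00800 Nm^3
O2 needed per kg fuel = C/12 + H/4 = 0.781/12 + 0.09/4 = 0.08758333 kmol
Per kg fuel: N2 = O2*3.76*22.4 = 0.08758333*3.76*22.4 = 7.37662 Nm^3
Total per kg = 1.45787 + 1.00800 + 7.37662 = 9.84249 Nm^3
Total = 9.84249 * 5.6 = 55.12 Nm^3


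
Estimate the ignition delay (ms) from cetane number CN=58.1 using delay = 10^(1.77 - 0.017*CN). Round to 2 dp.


delay = 10^(1.77 - 0.017*CN)
Exponent = 1.77 - 0.017*58.1 = 0.7823
delay = 10^0.7823 = 6.06 ms


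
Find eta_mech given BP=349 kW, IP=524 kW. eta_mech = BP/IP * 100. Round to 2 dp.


eta_mech = (BP / IP) * 100
Ratio = 349 / 524 = 0.6660
eta_mech = 0.6660 * 100 = 66.60%


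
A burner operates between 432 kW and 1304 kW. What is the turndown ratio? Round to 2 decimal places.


TDR = Q_max / Q_min
TDR = 1304 / 432 = 3.02


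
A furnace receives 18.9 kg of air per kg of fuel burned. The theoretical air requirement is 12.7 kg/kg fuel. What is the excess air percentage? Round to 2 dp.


Excess air = actual - stoichiometric = 18.9 - 12.7 = 6.20 kg/kg fuel
Excess air % = (excess / stoich) * 100 = (6.20 / 12.7) * 100 = 48.82%


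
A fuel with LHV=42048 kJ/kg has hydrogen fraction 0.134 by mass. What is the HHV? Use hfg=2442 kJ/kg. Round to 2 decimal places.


HHV = LHV + hfg * 9 * H
Water addition = 2442 * 9 * 0.134 = 2945.052 kJ/kg
HHV = 42048 + 2945.052 = 44993.05 kJ/kg


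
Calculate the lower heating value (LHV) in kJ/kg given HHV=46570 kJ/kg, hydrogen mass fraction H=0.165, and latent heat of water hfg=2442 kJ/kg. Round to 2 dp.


LHV = HHV - hfg * 9 * H
Water correction = 2442 * 9 * 0.165 = 3626.370 kJ/kg
LHV = 46570 - 3626.370 = 42943.63 kJ/kg


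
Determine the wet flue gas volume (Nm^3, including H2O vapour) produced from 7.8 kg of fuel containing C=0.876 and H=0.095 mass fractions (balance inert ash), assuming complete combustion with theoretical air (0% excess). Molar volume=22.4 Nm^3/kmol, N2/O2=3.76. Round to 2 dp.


Per kg fuel: CO2 = (C/12 kmol)*22.4 = (0.876/12)*22.4 = 1.63520 Nm^3
Per kg fuel: H2O = (H/2 kmol)*22.4 = (0.095/2)*22.4 = 1.06400 Nm^3
O2 needed per kg fuel = C/12 + H/4 = 0.876/12 + 0.095/4 = 0.09675000 kmol
Per kg fuel: N2 = O2*3.76*22.4 = 0.09675000*3.76*22.4 = 8.14867 Nm^3
Total per kg = 1.63520 + 1.06400 + 8.14867 = 10.84787 Nm^3
Total = 10.84787 * 7.8 = 84.61 Nm^3
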